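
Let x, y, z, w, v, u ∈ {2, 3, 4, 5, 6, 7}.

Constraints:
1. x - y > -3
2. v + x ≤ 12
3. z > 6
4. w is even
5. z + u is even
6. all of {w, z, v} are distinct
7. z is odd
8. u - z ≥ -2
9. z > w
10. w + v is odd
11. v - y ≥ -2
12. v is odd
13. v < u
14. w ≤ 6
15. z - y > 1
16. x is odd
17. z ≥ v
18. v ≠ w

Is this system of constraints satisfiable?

The assignment x = 5, y = 5, z = 7, w = 2, v = 5, u = 7 works:
  constraint 1 holds since x - y = 0.
  constraint 2 holds since v + x = 10.
  constraint 8 holds since u - z = 0.
The rest check out directly.

Satisfiable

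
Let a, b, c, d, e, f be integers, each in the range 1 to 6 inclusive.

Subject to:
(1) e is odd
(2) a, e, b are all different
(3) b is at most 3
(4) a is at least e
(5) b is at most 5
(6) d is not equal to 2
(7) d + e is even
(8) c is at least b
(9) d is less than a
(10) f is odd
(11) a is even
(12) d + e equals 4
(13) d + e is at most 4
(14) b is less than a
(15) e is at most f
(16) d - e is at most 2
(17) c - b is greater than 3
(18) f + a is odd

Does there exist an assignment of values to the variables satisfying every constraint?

Satisfiable

Take a = 4, b = 2, c = 6, d = 3, e = 1, f = 3. Then constraint 12: d + e = 4; constraint 13: d + e = 4; constraint 16: d - e = 2, and every other listed constraint is also met.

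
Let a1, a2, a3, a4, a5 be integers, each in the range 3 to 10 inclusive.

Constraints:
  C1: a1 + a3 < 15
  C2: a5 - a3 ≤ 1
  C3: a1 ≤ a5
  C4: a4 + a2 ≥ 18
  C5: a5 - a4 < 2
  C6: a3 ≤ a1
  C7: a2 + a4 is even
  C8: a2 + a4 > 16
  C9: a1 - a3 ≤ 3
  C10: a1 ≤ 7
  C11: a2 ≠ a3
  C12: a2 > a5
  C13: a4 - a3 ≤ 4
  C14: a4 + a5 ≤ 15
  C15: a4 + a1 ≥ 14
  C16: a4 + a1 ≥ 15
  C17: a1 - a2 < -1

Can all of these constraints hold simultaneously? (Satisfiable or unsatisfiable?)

Take a1 = 7, a2 = 10, a3 = 7, a4 = 8, a5 = 7. Then constraint 1: a1 + a3 = 14; constraint 2: a5 - a3 = 0; constraint 4: a4 + a2 = 18, and every other listed constraint is also met.

Satisfiable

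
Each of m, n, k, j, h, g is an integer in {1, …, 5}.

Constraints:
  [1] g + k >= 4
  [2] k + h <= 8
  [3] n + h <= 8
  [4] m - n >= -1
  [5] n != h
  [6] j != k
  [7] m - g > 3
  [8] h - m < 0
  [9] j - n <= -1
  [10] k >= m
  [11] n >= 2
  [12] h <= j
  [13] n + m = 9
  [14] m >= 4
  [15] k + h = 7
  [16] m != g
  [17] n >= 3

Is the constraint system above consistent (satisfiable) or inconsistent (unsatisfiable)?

Satisfiable

The assignment m = 5, n = 4, k = 5, j = 2, h = 2, g = 1 works:
  constraint 1 holds since g + k = 6.
  constraint 2 holds since k + h = 7.
The rest check out directly.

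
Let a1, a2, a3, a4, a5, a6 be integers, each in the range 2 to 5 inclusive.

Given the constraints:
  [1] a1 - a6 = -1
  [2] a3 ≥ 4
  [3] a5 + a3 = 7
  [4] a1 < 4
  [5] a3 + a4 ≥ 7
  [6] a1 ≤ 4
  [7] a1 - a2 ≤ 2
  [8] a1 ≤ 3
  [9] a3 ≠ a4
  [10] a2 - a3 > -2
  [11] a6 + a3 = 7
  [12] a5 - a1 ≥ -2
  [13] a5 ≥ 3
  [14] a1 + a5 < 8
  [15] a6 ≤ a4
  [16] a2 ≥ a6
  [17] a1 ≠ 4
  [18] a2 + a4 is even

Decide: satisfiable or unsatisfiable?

Try a1 = 2, a2 = 3, a3 = 4, a4 = 3, a5 = 3, a6 = 3.
Check constraint 1: a1 - a6 = -1; constraint 3: a5 + a3 = 7. The remaining constraints are straightforward to verify.

Satisfiable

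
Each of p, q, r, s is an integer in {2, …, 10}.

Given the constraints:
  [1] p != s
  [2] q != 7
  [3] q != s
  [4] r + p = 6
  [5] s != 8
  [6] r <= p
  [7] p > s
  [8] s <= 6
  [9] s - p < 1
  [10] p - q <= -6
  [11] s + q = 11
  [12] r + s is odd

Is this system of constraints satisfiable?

Satisfiable

One satisfying assignment is p = 3, q = 9, r = 3, s = 2.
For the less obvious constraints — constraint 4: r + p = 6; constraint 9: s - p = -1 — and the others hold by inspection.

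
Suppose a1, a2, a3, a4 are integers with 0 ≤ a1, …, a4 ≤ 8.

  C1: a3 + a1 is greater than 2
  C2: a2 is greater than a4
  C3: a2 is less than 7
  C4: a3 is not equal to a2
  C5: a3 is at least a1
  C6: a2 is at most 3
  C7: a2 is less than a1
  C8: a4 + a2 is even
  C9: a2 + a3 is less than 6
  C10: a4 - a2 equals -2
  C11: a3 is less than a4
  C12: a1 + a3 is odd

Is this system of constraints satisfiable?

Constraints 2, 5, 7, and 11 give a4 < a2, a2 < a1, a1 ≤ a3, a3 < a4. Chaining: a4 < a2 < a1 ≤ a3 < a4, which forces a4 < a4 — impossible.

Unsatisfiable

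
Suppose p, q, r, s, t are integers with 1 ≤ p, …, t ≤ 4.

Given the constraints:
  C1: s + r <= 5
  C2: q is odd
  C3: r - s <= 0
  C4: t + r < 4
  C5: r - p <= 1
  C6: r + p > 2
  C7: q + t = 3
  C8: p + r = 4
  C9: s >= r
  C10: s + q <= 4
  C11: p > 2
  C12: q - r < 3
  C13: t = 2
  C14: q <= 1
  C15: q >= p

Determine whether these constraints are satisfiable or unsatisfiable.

Unsatisfiable

From constraint 11: p ≥ 3. From constraints 14 and 15: p ≤ q and q ≤ 1, so p ≤ 1. But 1 < 3, so no value of p works.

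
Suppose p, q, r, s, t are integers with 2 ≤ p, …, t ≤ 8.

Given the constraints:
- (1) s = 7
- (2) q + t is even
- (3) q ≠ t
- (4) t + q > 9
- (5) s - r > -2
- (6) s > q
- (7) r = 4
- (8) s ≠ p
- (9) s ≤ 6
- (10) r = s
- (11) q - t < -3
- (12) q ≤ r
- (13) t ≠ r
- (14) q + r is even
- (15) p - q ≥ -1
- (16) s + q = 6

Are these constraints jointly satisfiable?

Constraint 7 fixes r = 4 and constraint 1 fixes s = 7, but constraint 10 requires r = s. Since 4 ≠ 7, contradiction.

Unsatisfiable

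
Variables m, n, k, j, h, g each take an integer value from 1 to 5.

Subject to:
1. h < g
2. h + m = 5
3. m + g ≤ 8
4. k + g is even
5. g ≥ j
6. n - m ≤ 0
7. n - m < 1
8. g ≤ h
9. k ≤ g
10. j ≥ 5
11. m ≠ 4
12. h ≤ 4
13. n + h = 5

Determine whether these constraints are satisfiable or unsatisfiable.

Unsatisfiable

From constraints 5 and 10: g ≥ j and j ≥ 5, so g ≥ 5. From constraints 8 and 12: g ≤ h and h ≤ 4, so g ≤ 4. But 4 < 5, so no value of g works.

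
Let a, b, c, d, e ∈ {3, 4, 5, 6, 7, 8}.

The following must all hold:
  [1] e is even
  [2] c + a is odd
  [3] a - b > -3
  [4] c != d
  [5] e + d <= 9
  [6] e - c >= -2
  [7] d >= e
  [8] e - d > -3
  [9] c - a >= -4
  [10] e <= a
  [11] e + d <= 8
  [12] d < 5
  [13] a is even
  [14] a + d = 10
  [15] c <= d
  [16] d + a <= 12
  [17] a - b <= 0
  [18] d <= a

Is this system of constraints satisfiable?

The assignment a = 6, b = 8, c = 3, d = 4, e = 4 works:
  constraint 3 holds since a - b = -2.
  constraint 5 holds since e + d = 8.
  constraint 6 holds since e - c = 1.
The rest check out directly.

Satisfiable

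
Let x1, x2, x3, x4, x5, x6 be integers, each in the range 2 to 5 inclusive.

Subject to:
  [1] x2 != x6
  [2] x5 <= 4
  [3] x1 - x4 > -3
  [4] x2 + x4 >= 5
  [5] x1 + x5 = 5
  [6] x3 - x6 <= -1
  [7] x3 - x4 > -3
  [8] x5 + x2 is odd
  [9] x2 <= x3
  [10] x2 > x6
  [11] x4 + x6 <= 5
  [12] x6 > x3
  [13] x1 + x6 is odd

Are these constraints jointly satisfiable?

Constraints 9, 10, and 12 give x3 < x6, x6 < x2, x2 ≤ x3. Chaining: x3 < x6 < x2 ≤ x3, which forces x3 < x3 — impossible.

Unsatisfiable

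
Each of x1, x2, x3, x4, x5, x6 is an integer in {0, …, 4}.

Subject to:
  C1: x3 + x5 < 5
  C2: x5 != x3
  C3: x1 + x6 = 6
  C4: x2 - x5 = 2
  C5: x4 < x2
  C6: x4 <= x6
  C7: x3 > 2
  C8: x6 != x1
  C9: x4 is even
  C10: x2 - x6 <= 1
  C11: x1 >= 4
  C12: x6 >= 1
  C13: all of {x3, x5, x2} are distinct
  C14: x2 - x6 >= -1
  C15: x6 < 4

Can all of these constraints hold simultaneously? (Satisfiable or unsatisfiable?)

Satisfiable

One satisfying assignment is x1 = 4, x2 = 2, x3 = 3, x4 = 0, x5 = 0, x6 = 2.
For the less obvious constraints — constraint 1: x3 + x5 = 3; constraint 3: x1 + x6 = 6; constraint 4: x2 - x5 = 2 — and the others hold by inspection.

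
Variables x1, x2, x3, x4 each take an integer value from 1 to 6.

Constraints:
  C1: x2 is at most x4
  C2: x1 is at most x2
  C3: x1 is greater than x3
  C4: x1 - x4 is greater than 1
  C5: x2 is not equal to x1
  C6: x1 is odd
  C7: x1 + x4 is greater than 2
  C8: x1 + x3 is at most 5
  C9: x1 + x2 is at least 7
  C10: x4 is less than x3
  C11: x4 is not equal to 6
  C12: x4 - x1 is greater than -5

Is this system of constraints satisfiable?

Constraints 1, 2, 3, and 10 give x2 ≤ x4, x4 < x3, x3 < x1, x1 ≤ x2. Chaining: x2 ≤ x4 < x3 < x1 ≤ x2, which forces x2 < x2 — impossible.

Unsatisfiable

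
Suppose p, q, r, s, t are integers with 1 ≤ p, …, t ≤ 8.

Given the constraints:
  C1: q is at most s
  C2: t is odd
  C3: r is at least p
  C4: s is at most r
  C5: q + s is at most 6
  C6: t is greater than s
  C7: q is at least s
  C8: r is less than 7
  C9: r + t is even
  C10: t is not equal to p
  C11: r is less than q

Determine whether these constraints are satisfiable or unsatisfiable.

Unsatisfiable

Constraints 1, 4, and 11 give q ≤ s, s ≤ r, r < q. Chaining: q ≤ s ≤ r < q, which forces q < q — impossible.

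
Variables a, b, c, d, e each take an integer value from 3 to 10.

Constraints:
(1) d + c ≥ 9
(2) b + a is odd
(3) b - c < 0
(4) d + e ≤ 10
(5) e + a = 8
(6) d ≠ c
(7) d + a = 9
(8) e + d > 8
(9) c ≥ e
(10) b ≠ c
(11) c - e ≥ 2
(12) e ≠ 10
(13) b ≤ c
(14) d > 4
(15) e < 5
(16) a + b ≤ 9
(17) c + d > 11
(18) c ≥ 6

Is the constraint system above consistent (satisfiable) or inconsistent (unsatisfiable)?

Take a = 4, b = 5, c = 7, d = 5, e = 4. Then constraint 1: d + c = 12; constraint 3: b - c = -2, and every other listed constraint is also met.

Satisfiable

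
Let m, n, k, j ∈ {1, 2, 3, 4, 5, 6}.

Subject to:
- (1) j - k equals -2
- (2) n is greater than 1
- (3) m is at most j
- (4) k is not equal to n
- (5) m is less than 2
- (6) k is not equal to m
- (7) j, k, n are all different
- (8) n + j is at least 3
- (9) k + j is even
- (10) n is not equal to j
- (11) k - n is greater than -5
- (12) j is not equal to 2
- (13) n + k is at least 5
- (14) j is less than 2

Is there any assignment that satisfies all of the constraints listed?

Try m = 1, n = 5, k = 3, j = 1.
Check constraint 1: j - k = -2; constraint 8: n + j = 6; constraint 11: k - n = -2. The remaining constraints are straightforward to verify.

Satisfiable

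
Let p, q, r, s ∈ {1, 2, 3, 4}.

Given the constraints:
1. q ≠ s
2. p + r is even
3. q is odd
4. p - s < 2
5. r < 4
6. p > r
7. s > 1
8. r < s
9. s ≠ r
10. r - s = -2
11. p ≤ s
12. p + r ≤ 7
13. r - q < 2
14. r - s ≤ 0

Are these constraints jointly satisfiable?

Satisfiable

Take p = 4, q = 1, r = 2, s = 4. Then constraint 4: p - s = 0; constraint 10: r - s = -2, and every other listed constraint is also met.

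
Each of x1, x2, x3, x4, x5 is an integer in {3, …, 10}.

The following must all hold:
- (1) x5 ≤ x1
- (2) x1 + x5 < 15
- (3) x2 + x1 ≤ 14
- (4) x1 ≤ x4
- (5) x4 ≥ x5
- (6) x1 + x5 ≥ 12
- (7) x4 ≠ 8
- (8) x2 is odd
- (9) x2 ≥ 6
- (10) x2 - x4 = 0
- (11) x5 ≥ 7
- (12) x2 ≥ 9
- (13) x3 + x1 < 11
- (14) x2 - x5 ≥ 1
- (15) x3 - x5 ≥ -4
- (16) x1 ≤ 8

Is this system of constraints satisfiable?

Unsatisfiable

From constraint 12: x2 ≥ 9. From constraints 1 and 11: x1 ≥ x5 ≥ 7. Hence x2 + x1 ≥ 16. But constraint 3 requires x2 + x1 ≤ 14, and 14 < 16. Contradiction.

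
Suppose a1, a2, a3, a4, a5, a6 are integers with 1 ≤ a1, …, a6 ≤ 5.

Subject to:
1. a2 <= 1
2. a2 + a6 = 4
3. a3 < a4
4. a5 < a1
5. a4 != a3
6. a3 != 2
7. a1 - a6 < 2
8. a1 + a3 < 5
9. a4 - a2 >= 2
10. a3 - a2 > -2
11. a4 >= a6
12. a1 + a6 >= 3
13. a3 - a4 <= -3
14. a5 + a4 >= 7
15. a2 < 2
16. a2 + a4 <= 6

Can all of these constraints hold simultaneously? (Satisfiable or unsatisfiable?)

Satisfiable

One satisfying assignment is a1 = 3, a2 = 1, a3 = 1, a4 = 5, a5 = 2, a6 = 3.
For the less obvious constraints — constraint 2: a2 + a6 = 4; constraint 7: a1 - a6 = 0 — and the others hold by inspection.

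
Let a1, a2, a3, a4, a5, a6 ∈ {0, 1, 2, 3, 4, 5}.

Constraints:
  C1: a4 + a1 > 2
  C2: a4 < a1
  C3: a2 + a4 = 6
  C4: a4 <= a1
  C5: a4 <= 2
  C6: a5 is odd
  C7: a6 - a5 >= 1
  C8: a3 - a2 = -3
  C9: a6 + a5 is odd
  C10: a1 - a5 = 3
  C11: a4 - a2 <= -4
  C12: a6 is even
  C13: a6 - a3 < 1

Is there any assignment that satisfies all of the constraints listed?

Satisfiable

One satisfying assignment is a1 = 4, a2 = 5, a3 = 2, a4 = 1, a5 = 1, a6 = 2.
For the less obvious constraints — constraint 1: a4 + a1 = 5; constraint 3: a2 + a4 = 6; constraint 7: a6 - a5 = 1 — and the others hold by inspection.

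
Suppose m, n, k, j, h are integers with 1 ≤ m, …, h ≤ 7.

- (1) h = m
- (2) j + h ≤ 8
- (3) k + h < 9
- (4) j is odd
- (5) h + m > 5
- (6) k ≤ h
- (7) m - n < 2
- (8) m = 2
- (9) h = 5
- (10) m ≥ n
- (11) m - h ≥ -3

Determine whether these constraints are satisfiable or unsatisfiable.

Constraint 9 fixes h = 5 and constraint 8 fixes m = 2, but constraint 1 requires h = m. Since 5 ≠ 2, contradiction.

Unsatisfiable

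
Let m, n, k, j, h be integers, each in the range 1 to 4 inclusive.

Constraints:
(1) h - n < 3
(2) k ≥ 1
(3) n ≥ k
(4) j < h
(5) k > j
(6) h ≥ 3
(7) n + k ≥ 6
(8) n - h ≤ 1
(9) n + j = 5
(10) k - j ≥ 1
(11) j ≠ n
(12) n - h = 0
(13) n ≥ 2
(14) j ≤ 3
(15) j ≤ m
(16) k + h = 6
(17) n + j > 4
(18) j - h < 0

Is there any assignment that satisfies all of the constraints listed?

Satisfiable

The assignment m = 2, n = 4, k = 2, j = 1, h = 4 works:
  constraint 1 holds since h - n = 0.
  constraint 7 holds since n + k = 6.
  constraint 8 holds since n - h = 0.
The rest check out directly.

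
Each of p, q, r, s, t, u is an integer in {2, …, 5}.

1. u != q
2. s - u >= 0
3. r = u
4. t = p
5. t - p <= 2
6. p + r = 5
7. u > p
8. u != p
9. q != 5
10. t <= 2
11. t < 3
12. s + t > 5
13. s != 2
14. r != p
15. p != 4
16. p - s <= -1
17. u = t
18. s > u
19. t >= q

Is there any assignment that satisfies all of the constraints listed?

Unsatisfiable

From constraints 3, 4, and 17, r = u = t = p, so r = p. But constraint 14 says r ≠ p. Contradiction.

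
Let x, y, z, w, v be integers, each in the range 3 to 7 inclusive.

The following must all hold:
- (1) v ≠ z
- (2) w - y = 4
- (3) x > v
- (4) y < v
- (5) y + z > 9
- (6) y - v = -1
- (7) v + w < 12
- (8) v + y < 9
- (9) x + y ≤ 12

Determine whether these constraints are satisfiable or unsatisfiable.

Setting (x, y, z, w, v) = (6, 3, 7, 7, 4) satisfies everything: constraint 2: w - y = 4; constraint 5: y + z = 10; constraint 6: y - v = -1, and the others follow.

Satisfiable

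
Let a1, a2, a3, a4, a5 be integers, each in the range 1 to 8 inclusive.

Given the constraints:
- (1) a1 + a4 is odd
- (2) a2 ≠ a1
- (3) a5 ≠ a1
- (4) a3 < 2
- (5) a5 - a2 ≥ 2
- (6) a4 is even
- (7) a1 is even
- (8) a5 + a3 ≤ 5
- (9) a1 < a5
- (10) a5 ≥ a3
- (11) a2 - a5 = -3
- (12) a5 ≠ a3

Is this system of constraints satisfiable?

Constraint 7 makes a1 even and constraint 6 makes a4 even, so a1 + a4 must be even. Constraint 1 says a1 + a4 is odd — contradiction.

Unsatisfiable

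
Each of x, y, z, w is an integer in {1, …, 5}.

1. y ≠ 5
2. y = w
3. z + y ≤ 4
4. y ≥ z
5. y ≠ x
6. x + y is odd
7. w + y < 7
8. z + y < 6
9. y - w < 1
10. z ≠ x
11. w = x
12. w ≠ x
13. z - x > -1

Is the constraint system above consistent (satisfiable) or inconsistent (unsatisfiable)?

Unsatisfiable

From constraints 2 and 11, y = w = x, so y = x. But constraint 5 says y ≠ x. Contradiction.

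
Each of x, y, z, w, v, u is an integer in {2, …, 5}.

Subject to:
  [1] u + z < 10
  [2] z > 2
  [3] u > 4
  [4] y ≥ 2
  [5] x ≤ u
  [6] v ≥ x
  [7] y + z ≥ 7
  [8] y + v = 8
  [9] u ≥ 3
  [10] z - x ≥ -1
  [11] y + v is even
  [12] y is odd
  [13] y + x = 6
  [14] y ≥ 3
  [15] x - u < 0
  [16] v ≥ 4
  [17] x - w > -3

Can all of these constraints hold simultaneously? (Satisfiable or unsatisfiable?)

The assignment x = 3, y = 3, z = 4, w = 5, v = 5, u = 5 works:
  constraint 1 holds since u + z = 9.
  constraint 7 holds since y + z = 7.
The rest check out directly.

Satisfiable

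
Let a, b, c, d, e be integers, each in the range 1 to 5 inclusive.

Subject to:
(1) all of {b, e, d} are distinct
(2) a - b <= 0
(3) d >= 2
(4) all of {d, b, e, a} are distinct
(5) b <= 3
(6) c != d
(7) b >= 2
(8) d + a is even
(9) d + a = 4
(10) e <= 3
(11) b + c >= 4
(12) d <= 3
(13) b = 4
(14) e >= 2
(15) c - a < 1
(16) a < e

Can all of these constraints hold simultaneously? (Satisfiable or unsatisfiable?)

Unsatisfiable

Constraints 3, 5, 7, 10, 12, and 14 confine each of b, e, d to the 2 values {2, 3}.
Constraint 1 requires all 3 of them to be distinct, but only 2 values are available — impossible by the pigeonhole principle.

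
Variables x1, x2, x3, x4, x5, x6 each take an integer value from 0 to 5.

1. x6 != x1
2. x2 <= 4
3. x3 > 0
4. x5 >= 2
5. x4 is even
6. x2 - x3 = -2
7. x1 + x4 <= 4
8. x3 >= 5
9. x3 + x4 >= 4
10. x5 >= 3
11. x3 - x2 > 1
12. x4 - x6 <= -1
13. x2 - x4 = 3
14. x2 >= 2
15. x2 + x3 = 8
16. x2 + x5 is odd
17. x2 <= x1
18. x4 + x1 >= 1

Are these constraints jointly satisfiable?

Satisfiable

Setting (x1, x2, x3, x4, x5, x6) = (4, 3, 5, 0, 4, 2) satisfies everything: constraint 6: x2 - x3 = -2; constraint 7: x1 + x4 = 4, and the others follow.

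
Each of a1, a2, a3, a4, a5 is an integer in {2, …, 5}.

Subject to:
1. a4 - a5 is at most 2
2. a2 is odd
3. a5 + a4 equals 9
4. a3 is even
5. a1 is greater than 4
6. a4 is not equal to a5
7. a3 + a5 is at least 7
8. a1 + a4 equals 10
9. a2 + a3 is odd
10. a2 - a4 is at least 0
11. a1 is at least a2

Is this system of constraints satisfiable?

Satisfiable

The assignment a1 = 5, a2 = 5, a3 = 4, a4 = 5, a5 = 4 works:
  constraint 1 holds since a4 - a5 = 1.
  constraint 3 holds since a5 + a4 = 9.
The rest check out directly.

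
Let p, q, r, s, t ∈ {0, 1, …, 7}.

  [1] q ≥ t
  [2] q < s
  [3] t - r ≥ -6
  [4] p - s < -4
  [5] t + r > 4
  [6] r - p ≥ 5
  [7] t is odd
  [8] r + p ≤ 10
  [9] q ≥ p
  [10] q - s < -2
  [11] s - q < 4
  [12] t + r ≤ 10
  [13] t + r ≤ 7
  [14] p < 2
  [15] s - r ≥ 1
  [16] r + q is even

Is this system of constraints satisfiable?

Take p = 1, q = 4, r = 6, s = 7, t = 1. Then constraint 3: t - r = -5; constraint 4: p - s = -6; constraint 5: t + r = 7, and every other listed constraint is also met.

Satisfiable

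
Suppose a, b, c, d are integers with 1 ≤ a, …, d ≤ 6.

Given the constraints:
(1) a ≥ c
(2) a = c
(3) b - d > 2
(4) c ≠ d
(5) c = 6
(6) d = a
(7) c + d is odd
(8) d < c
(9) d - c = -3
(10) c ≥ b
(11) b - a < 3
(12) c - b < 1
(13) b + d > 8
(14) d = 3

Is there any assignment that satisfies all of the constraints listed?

Unsatisfiable

Constraint 14 fixes d = 3 and constraint 5 fixes c = 6. Constraints 2 and 6 give d = a = c, so d = c. But 3 ≠ 6 — contradiction.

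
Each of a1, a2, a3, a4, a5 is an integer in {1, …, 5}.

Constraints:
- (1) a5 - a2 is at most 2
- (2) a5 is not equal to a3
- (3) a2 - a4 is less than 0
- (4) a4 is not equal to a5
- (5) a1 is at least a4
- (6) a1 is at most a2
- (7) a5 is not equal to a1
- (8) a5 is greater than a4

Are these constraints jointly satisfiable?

Constraints 3, 5, and 6 give a2 < a4, a4 ≤ a1, a1 ≤ a2. Chaining: a2 < a4 ≤ a1 ≤ a2, which forces a2 < a2 — impossible.

Unsatisfiable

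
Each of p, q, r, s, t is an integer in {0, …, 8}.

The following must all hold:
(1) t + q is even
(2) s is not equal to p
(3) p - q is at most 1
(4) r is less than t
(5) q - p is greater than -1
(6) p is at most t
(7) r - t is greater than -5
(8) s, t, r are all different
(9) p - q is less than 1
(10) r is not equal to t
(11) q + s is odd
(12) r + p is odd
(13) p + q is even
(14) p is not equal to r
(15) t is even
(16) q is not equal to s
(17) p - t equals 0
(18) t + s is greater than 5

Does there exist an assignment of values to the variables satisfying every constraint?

Satisfiable

The assignment p = 6, q = 6, r = 3, s = 1, t = 6 works:
  constraint 3 holds since p - q = 0.
  constraint 5 holds since q - p = 0.
The rest check out directly.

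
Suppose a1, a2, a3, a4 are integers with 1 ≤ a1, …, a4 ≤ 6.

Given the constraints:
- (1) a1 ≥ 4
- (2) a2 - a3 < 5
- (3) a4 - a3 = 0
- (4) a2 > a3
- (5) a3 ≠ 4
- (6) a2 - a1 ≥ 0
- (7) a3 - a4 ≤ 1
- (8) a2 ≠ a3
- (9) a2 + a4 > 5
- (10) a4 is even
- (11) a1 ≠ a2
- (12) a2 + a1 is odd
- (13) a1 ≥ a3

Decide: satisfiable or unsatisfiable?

Satisfiable

Try a1 = 5, a2 = 6, a3 = 2, a4 = 2.
Check constraint 2: a2 - a3 = 4; constraint 3: a4 - a3 = 0. The remaining constraints are straightforward to verify.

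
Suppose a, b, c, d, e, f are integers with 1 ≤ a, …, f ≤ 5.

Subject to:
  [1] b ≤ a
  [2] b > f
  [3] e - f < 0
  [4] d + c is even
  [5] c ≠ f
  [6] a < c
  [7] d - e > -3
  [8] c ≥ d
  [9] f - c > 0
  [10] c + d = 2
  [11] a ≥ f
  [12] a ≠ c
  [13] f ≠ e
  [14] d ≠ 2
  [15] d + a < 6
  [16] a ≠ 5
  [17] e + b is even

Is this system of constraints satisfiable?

Constraints 1, 2, 6, and 9 give c < f, f < b, b ≤ a, a < c. Chaining: c < f < b ≤ a < c, which forces c < c — impossible.

Unsatisfiable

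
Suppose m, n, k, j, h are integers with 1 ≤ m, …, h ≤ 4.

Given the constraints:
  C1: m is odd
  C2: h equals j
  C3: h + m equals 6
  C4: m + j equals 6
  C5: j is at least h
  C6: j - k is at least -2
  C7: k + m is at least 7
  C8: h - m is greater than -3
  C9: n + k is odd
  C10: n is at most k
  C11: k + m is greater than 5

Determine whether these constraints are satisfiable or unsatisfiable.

Try m = 3, n = 1, k = 4, j = 3, h = 3.
Check constraint 3: h + m = 6; constraint 4: m + j = 6; constraint 6: j - k = -1. The remaining constraints are straightforward to verify.

Satisfiable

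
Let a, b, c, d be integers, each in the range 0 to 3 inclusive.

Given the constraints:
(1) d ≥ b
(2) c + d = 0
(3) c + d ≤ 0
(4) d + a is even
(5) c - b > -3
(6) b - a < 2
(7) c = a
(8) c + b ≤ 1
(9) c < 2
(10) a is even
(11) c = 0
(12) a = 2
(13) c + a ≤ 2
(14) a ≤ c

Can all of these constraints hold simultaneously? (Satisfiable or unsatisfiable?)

Unsatisfiable

Constraint 11 fixes c = 0 and constraint 12 fixes a = 2, but constraint 7 requires c = a. Since 0 ≠ 2, contradiction.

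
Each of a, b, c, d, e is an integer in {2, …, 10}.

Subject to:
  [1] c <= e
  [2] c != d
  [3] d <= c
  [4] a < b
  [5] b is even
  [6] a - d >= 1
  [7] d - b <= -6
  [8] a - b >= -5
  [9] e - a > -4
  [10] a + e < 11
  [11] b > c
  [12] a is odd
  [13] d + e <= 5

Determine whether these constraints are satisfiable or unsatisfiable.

Setting (a, b, c, d, e) = (5, 8, 3, 2, 3) satisfies everything: constraint 6: a - d = 3; constraint 7: d - b = -6; constraint 8: a - b = -3, and the others follow.

Satisfiable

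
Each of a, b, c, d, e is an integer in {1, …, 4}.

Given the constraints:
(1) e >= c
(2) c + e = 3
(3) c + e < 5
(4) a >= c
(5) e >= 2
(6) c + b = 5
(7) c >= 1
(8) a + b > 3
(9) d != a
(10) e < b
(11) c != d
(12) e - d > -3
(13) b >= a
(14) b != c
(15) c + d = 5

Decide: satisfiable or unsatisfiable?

Satisfiable

Try a = 2, b = 4, c = 1, d = 4, e = 2.
Check constraint 2: c + e = 3; constraint 3: c + e = 3; constraint 6: c + b = 5. The remaining constraints are straightforward to verify.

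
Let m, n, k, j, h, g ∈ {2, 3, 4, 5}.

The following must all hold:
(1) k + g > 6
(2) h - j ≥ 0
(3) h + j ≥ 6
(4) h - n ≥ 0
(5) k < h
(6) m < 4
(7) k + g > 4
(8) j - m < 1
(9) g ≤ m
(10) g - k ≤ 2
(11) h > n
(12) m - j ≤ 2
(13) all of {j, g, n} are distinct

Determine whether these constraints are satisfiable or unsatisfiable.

One satisfying assignment is m = 3, n = 4, k = 4, j = 2, h = 5, g = 3.
For the less obvious constraints — constraint 1: k + g = 7; constraint 2: h - j = 3 — and the others hold by inspection.

Satisfiable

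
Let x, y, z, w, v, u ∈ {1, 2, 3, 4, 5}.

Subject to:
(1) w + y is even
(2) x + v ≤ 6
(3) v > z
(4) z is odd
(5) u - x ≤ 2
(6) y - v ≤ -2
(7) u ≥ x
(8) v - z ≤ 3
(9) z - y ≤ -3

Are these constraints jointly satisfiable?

Unsatisfiable

Constraints 6, 8, and 9 give y − z ≥ 3, z − v ≥ -3, v − y ≥ 2.
Adding all 3 inequalities: the left sides telescope to 0, and the right sides sum to 3 + (-3) + 2 = 2. So 0 ≥ 2, which is false.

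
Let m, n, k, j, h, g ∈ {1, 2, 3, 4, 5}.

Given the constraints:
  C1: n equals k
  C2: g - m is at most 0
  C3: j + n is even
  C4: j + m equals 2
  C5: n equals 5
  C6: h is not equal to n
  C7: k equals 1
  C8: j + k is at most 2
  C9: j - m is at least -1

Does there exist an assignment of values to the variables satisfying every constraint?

Unsatisfiable

Constraint 5 fixes n = 5 and constraint 7 fixes k = 1, but constraint 1 requires n = k. Since 5 ≠ 1, contradiction.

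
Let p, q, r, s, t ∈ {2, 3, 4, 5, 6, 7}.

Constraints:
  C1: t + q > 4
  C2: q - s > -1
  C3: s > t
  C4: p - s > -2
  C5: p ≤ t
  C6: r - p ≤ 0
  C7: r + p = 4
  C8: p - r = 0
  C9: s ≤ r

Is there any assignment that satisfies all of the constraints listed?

Constraints 3, 5, 6, and 9 give s ≤ r, r ≤ p, p ≤ t, t < s. Chaining: s ≤ r ≤ p ≤ t < s, which forces s < s — impossible.

Unsatisfiable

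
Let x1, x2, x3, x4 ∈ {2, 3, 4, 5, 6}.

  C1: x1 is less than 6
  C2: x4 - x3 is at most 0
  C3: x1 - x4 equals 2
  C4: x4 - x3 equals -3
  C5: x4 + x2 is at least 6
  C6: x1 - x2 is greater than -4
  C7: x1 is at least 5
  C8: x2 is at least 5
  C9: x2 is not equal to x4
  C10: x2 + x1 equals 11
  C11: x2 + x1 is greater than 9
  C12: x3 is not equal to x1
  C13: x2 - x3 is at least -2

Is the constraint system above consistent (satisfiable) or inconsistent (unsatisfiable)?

Satisfiable

Setting (x1, x2, x3, x4) = (5, 6, 6, 3) satisfies everything: constraint 2: x4 - x3 = -3; constraint 3: x1 - x4 = 2; constraint 4: x4 - x3 = -3, and the others follow.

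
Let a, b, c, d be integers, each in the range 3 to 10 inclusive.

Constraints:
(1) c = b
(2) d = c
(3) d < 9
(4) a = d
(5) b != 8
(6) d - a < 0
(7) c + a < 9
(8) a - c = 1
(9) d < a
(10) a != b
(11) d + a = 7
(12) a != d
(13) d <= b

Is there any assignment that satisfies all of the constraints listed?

Unsatisfiable

From constraints 1, 2, and 4, a = d = c = b, so a = b. But constraint 10 says a ≠ b. Contradiction.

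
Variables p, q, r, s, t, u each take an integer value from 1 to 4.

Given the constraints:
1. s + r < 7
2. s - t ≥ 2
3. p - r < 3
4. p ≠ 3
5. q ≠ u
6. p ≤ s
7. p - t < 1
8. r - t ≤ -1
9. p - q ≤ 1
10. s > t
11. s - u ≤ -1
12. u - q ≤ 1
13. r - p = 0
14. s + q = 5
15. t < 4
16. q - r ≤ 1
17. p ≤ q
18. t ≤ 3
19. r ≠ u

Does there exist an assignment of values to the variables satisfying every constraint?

Unsatisfiable

Constraints 2, 8, 11, 12, and 16 give s − t ≥ 2, t − r ≥ 1, r − q ≥ -1, q − u ≥ -1, u − s ≥ 1.
Adding all 5 inequalities: the left sides telescope to 0, and the right sides sum to 2 + 1 + (-1) + (-1) + 1 = 2. So 0 ≥ 2, which is false.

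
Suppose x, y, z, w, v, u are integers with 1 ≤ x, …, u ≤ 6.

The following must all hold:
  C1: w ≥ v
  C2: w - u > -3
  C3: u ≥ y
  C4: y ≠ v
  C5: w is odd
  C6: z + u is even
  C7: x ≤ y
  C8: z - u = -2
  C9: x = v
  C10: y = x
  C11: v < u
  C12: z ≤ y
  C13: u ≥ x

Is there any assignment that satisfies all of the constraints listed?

From constraints 9 and 10, y = x = v, so y = v. But constraint 4 says y ≠ v. Contradiction.

Unsatisfiable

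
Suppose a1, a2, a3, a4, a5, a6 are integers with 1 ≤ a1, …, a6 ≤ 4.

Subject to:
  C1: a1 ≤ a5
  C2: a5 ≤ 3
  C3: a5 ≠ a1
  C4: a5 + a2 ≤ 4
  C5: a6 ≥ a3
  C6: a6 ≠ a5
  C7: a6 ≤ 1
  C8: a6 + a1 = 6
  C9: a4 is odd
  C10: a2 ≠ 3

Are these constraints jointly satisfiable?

Unsatisfiable

From constraint 7: a6 ≤ 1. From constraints 1 and 2: a1 ≤ a5 ≤ 3. Hence a6 + a1 ≤ 4. But constraint 8 requires a6 + a1 = 6, and 6 > 4. Contradiction.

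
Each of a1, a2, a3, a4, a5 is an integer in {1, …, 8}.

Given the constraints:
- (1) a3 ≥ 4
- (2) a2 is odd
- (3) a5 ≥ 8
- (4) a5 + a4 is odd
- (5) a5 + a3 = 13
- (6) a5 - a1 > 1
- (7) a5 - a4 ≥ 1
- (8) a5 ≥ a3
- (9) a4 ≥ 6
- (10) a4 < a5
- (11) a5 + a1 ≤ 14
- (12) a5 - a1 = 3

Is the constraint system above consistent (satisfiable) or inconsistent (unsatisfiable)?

The assignment a1 = 5, a2 = 5, a3 = 5, a4 = 7, a5 = 8 works:
  constraint 5 holds since a5 + a3 = 13.
  constraint 6 holds since a5 - a1 = 3.
  constraint 7 holds since a5 - a4 = 1.
The rest check out directly.

Satisfiable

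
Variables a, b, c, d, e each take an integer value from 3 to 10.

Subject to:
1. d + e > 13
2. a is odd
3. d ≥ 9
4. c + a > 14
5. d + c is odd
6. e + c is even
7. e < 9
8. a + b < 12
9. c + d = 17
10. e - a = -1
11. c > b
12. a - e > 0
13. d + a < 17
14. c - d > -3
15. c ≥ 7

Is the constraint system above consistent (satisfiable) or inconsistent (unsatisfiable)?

Satisfiable

Take a = 7, b = 4, c = 8, d = 9, e = 6. Then constraint 1: d + e = 15; constraint 4: c + a = 15, and every other listed constraint is also met.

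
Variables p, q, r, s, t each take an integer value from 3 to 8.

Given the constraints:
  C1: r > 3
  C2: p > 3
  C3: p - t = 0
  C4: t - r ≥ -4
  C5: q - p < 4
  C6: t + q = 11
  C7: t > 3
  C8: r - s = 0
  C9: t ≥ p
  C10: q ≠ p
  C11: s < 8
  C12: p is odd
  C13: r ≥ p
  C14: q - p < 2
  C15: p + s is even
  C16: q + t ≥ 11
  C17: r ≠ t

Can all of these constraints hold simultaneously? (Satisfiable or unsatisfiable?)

Satisfiable

Try p = 5, q = 6, r = 7, s = 7, t = 5.
Check constraint 3: p - t = 0; constraint 4: t - r = -2. The remaining constraints are straightforward to verify.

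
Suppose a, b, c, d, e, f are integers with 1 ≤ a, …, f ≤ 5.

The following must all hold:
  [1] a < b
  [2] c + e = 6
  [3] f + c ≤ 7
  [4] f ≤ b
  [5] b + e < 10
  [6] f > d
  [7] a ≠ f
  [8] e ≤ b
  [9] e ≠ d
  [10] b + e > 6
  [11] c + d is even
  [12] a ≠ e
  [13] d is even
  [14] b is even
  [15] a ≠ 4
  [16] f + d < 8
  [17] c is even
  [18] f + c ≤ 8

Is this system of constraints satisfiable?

Satisfiable

Setting (a, b, c, d, e, f) = (2, 4, 2, 2, 4, 4) satisfies everything: constraint 2: c + e = 6; constraint 3: f + c = 6, and the others follow.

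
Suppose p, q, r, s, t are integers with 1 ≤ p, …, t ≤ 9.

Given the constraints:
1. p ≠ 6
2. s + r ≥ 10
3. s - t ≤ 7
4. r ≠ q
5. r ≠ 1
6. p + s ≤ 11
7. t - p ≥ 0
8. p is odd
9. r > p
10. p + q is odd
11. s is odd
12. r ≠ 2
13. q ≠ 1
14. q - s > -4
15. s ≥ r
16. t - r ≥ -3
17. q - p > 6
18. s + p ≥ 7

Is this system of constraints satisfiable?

One satisfying assignment is p = 1, q = 8, r = 4, s = 9, t = 3.
For the less obvious constraints — constraint 2: s + r = 13; constraint 3: s - t = 6; constraint 6: p + s = 10 — and the others hold by inspection.

Satisfiable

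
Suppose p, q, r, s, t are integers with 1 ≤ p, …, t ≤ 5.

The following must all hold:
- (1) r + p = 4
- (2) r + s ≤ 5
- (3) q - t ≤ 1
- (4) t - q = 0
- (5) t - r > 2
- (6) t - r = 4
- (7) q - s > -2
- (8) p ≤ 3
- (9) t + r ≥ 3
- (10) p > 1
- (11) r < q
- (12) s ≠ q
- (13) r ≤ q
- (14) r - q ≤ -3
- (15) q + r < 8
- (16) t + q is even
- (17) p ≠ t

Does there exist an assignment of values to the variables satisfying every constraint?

Satisfiable

One satisfying assignment is p = 3, q = 5, r = 1, s = 4, t = 5.
For the less obvious constraints — constraint 1: r + p = 4; constraint 2: r + s = 5 — and the others hold by inspection.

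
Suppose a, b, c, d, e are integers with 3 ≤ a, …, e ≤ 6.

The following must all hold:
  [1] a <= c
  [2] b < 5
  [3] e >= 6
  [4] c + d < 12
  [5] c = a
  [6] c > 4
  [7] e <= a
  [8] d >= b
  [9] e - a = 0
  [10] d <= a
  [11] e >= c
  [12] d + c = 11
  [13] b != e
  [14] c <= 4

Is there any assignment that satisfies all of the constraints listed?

Unsatisfiable

From constraints 3 and 7: a ≥ e and e ≥ 6, so a ≥ 6. From constraints 1 and 14: a ≤ c and c ≤ 4, so a ≤ 4. But 4 < 6, so no value of a works.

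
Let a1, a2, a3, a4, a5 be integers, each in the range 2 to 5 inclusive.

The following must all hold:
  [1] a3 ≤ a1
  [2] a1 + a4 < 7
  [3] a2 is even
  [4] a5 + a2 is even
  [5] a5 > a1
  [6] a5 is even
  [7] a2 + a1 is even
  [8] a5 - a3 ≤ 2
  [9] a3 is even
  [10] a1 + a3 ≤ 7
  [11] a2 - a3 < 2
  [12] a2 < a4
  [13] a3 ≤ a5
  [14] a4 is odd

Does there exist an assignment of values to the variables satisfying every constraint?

Satisfiable

Try a1 = 2, a2 = 2, a3 = 2, a4 = 3, a5 = 4.
Check constraint 2: a1 + a4 = 5; constraint 8: a5 - a3 = 2. The remaining constraints are straightforward to verify.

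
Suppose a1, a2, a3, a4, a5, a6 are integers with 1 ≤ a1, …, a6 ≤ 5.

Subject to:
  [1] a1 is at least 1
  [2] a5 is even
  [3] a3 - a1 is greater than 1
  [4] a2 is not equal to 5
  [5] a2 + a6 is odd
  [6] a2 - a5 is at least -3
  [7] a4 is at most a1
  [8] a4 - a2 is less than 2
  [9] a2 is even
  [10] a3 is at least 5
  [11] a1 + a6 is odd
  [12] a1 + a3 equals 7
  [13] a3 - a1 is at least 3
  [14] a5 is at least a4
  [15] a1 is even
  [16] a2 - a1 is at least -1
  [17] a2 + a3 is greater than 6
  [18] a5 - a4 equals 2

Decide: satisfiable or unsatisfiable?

Satisfiable

One satisfying assignment is a1 = 2, a2 = 2, a3 = 5, a4 = 2, a5 = 4, a6 = 1.
For the less obvious constraints — constraint 3: a3 - a1 = 3; constraint 6: a2 - a5 = -2 — and the others hold by inspection.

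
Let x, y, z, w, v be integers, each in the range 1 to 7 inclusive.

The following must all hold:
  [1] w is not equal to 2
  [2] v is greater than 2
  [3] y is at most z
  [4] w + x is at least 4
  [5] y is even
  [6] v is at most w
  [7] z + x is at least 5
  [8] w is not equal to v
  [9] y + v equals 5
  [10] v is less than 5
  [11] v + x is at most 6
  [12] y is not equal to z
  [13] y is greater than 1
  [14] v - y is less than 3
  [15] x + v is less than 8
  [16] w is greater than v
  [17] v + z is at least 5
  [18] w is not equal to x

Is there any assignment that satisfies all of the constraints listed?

Satisfiable

The assignment x = 3, y = 2, z = 3, w = 4, v = 3 works:
  constraint 4 holds since w + x = 7.
  constraint 7 holds since z + x = 6.
The rest check out directly.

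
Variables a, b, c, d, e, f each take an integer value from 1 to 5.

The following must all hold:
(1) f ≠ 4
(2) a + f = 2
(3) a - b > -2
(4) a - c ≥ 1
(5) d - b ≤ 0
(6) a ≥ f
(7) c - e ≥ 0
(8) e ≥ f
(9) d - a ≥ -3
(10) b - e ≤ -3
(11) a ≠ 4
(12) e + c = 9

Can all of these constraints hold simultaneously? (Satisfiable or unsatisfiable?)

Unsatisfiable

Constraints 4, 5, 7, 9, and 10 give b − d ≥ 0, d − a ≥ -3, a − c ≥ 1, c − e ≥ 0, e − b ≥ 3.
Adding all 5 inequalities: the left sides telescope to 0, and the right sides sum to 0 + (-3) + 1 + 0 + 3 = 1. So 0 ≥ 1, which is false.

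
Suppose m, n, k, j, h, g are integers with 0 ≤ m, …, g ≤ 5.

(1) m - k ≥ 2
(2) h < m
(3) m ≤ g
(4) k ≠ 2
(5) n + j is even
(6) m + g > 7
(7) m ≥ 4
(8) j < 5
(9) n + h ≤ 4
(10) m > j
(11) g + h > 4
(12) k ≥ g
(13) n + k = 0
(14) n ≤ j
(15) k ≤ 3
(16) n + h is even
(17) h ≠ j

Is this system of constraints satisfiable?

Unsatisfiable

From constraints 3 and 7: g ≥ m and m ≥ 4, so g ≥ 4. From constraints 12 and 15: g ≤ k and k ≤ 3, so g ≤ 3. But 3 < 4, so no value of g works.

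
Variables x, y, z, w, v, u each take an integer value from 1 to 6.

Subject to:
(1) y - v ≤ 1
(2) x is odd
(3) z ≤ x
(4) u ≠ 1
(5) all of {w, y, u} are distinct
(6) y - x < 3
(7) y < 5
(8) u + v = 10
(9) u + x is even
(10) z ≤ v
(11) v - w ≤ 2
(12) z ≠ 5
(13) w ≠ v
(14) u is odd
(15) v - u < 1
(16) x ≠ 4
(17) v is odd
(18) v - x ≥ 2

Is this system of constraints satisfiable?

Take x = 1, y = 3, z = 1, w = 6, v = 5, u = 5. Then constraint 1: y - v = -2; constraint 6: y - x = 2; constraint 8: u + v = 10, and every other listed constraint is also met.

Satisfiable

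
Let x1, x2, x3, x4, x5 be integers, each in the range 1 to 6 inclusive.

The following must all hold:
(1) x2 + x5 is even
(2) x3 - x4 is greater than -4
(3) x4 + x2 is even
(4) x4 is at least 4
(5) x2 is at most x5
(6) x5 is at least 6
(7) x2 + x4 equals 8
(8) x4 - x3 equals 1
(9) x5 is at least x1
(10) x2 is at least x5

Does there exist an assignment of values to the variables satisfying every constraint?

Unsatisfiable

From constraints 6 and 10: x2 ≥ x5 ≥ 6. From constraint 4: x4 ≥ 4. Hence x2 + x4 ≥ 10. But constraint 7 requires x2 + x4 = 8, and 8 < 10. Contradiction.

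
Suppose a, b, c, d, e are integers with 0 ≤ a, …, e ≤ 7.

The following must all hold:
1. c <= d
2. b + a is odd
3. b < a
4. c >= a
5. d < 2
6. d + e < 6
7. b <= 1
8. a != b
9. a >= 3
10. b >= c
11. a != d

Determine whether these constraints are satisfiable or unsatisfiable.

From constraints 4 and 9: c ≥ a and a ≥ 3, so c ≥ 3. From constraints 7 and 10: c ≤ b and b ≤ 1, so c ≤ 1. But 1 < 3, so no value of c works.

Unsatisfiable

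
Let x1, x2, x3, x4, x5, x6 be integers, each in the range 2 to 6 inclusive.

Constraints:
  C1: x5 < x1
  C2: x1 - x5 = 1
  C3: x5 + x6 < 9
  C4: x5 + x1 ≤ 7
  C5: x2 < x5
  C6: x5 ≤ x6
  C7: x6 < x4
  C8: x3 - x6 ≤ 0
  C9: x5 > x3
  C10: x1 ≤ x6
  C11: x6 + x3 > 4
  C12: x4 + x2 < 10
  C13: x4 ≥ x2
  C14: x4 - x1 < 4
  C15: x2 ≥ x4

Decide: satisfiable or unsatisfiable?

Constraints 1, 5, 7, 10, and 15 give x1 ≤ x6, x6 < x4, x4 ≤ x2, x2 < x5, x5 < x1. Chaining: x1 ≤ x6 < x4 ≤ x2 < x5 < x1, which forces x1 < x1 — impossible.

Unsatisfiable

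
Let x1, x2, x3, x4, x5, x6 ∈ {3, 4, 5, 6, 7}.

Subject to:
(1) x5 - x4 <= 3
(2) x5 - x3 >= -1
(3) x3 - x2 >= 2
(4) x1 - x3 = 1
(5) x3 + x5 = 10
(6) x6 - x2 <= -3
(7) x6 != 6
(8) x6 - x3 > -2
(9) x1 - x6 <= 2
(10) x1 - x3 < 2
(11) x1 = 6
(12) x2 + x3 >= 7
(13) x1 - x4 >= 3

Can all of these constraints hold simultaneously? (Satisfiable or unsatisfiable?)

Unsatisfiable

Constraints 1, 2, 3, 6, 9, and 13 give x6 − x1 ≥ -2, x1 − x4 ≥ 3, x4 − x5 ≥ -3, x5 − x3 ≥ -1, x3 − x2 ≥ 2, x2 − x6 ≥ 3.
Adding all 6 inequalities: the left sides telescope to 0, and the right sides sum to (-2) + 3 + (-3) + (-1) + 2 + 3 = 2. So 0 ≥ 2, which is false.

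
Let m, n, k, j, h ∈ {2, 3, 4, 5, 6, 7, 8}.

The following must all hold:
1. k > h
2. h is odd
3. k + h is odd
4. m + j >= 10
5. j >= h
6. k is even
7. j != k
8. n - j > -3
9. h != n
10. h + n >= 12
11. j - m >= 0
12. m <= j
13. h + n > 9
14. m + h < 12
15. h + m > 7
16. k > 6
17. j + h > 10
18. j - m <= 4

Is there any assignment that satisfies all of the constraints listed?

The assignment m = 5, n = 7, k = 8, j = 7, h = 5 works:
  constraint 4 holds since m + j = 12.
  constraint 8 holds since n - j = 0.
The rest check out directly.

Satisfiable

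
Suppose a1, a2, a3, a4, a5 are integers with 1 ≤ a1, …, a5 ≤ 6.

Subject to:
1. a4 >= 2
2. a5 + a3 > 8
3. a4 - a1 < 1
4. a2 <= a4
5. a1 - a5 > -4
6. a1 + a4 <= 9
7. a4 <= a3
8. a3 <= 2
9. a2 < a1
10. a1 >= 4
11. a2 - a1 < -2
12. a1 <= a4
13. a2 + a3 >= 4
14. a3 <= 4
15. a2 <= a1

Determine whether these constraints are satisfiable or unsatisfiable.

Unsatisfiable

From constraints 10 and 12: a4 ≥ a1 and a1 ≥ 4, so a4 ≥ 4. From constraints 7 and 8: a4 ≤ a3 and a3 ≤ 2, so a4 ≤ 2. But 2 < 4, so no value of a4 works.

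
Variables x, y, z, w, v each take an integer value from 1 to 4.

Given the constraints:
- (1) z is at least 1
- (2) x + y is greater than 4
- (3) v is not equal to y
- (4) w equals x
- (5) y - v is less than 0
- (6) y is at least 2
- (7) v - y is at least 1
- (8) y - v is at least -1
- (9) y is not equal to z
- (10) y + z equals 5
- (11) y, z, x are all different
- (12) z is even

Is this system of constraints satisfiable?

One satisfying assignment is x = 4, y = 3, z = 2, w = 4, v = 4.
For the less obvious constraints — constraint 2: x + y = 7; constraint 5: y - v = -1; constraint 7: v - y = 1 — and the others hold by inspection.

Satisfiable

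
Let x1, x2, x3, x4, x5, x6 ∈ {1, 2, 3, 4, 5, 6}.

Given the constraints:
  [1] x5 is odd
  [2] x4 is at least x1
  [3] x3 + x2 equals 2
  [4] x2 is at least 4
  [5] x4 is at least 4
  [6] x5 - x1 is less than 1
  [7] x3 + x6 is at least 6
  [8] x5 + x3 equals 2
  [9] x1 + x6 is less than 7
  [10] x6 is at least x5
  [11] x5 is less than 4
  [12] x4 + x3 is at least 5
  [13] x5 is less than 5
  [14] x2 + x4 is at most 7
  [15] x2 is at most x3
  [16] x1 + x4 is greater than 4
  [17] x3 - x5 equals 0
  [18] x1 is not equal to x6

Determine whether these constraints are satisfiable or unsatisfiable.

Unsatisfiable

From constraint 4: x2 ≥ 4. From constraint 5: x4 ≥ 4. Hence x2 + x4 ≥ 8. But constraint 14 requires x2 + x4 ≤ 7, and 7 < 8. Contradiction.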